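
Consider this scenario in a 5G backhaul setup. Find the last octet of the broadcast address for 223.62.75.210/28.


Given: IP = 223.62.75.210, prefix = /28
Host bits = 32 - 28 = 4
Network last octet = 210 AND mask = 208
Host part size = 2^4 - 1 = 15
Broadcast last octet = 208 OR 15 = 223

223


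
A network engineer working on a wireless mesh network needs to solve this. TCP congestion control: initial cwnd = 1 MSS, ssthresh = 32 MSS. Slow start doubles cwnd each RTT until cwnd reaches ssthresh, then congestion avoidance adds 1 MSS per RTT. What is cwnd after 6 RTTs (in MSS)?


RTT 0: cwnd = 1 MSS (initial)
RTT 1: cwnd = 2 MSS (slow start, doubled)
RTT 2: cwnd = 4 MSS (slow start, doubled)
RTT 3: cwnd = 8 MSS (slow start, doubled)
RTT 4: cwnd = 16 MSS (slow start, doubled)
RTT 5: cwnd = 32 MSS (slow start, doubled)
RTT 6: cwnd = 33 MSS (congestion avoidance, +1)

33


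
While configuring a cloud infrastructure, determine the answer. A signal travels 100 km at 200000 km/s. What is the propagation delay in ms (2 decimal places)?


Given: distance = 100 km, speed = 200000 km/s
Delay = distance / speed = 100 / 200000 seconds
Delay in ms = 100 * 1000 / 200000
Delay = 0.5000 ms
Rounded to 2 dp = 0.50 ms

0.50


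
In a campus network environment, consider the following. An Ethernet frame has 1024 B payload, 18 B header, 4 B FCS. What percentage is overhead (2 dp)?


Given: payload = 1024 B, header = 18 B, trailer = 4 B
Overhead bytes = header + trailer = 18 + 4 = 22
Total frame = payload + overhead = 1024 + 22 = 1046
Overhead % = 22 / 1046 * 100 = 2.1033% -> 2.10% (2 dp)

2.10


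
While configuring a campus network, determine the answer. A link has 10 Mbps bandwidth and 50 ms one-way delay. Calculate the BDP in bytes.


Given: bandwidth = 10 Mbps, delay = 50 ms
BDP in bits = 10 * 10^6 * 50 / 1000
BDP in bits = 500000
BDP in bytes = 500000 / 8 = 62500

62500


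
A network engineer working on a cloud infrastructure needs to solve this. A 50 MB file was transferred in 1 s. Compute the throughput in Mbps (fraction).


Given: file = 50 MB, time = 1 s
File in Mb = 50 * 8 = 400 Mb
Throughput = 400 / 1 Mbps
Throughput = 400 Mbps

400


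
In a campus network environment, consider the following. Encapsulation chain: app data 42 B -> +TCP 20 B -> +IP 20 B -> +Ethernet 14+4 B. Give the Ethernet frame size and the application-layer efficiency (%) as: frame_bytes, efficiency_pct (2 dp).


TCP segment = 42 + 20 = 62 B
IP packet = 62 + 20 = 82 B
Ethernet frame = 82 + 14 + 4 = 100 B
Efficiency = app / frame = 42 / 100 = 0.420000 = 42.0000% -> 42.00% (2 dp)

100, 42.00


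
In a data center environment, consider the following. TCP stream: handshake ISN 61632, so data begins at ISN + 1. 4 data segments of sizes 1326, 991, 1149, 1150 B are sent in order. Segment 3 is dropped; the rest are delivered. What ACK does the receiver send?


SYN uses sequence number 61632; first data byte = ISN + 1 = 61633.
Segment 1: SEQ = 61633, len = 1326 B, covers [61633, 62958]
Segment 2: SEQ = 62959, len = 991 B, covers [62959, 63949]
Segment 3: SEQ = 63950, len = 1149 B, covers [63950, 65098] [LOST]
Segment 4: SEQ = 65099, len = 1150 B, covers [65099, 66248]
In-order data received: bytes [61633, 63949] (segments 1..2).
Segment 3 missing -> gap begins at byte 63950; later segments buffered out of order.
Cumulative ACK = next expected in-order byte = 61633 + 1326 + 991 = 63950

63950


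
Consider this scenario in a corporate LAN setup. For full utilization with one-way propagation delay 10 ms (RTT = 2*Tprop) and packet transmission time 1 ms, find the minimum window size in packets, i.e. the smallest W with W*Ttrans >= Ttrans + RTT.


Given: Ttrans = 1 ms, RTT = 20 ms (= 2 * Tprop, Tprop = 10 ms)
Time until first ACK returns = Ttrans + RTT = 1 + 20 = 21 ms
Need W * Ttrans >= Ttrans + RTT  ->  W >= (Ttrans + RTT) / Ttrans
(Ttrans + RTT) / Ttrans = 21 / 1 = 21
W_min = ceil(21) = 21

21


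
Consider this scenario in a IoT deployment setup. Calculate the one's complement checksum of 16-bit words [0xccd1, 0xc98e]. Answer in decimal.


Given words: [0xccd1, 0xc98e]
Step 1: Sum all words
Raw sum = 52433 + 51598 = 104031
Step 2: Fold carry: (38495 + 1) = 38496
One's complement = ~38496 & 0xFFFF = 27039

27039


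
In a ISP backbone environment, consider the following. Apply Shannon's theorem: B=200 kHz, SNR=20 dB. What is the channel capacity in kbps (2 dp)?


Given: B = 200 kHz, SNR = 20 dB
SNR linear = 10^(20/10) = 100
1 + SNR = 101
log2(101) = 6.6582114828
C = 200 * 1000 * 6.6582114828 = 1331642.2966 bps
C = 1331.642297 kbps -> 1331.64 kbps (2 dp)

1331.64


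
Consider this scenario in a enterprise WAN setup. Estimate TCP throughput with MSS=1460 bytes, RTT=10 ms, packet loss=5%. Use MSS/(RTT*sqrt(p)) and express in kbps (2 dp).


Given: MSS = 1460 bytes, RTT = 10 ms, loss = 5%
RTT in seconds = 10 / 1000 = 0.01
Loss rate = 5% = 0.05
sqrt(loss) = sqrt(0.05) = 0.223606797750
Throughput (bytes/s) = 1460 / (0.01 * 0.223606797750) = 652931.8494
Throughput (kbps) = 652931.8494 * 8 / 1000 = 5223.454795 -> 5223.45 kbps (2 dp)

5223.45


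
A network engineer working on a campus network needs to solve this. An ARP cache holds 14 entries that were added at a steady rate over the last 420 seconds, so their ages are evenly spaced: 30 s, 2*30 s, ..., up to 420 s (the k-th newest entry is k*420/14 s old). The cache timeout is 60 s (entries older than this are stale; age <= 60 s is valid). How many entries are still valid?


Ages are k * 420/14 s for k = 1..14 (spacing = 30.0000 s).
Entry k is valid iff k * 420/14 <= 60 iff k <= 14 * 60 / 420 = 2.0000
n_valid = floor(2.0000) = 2
(n_stale = 14 - 2 = 12)

2


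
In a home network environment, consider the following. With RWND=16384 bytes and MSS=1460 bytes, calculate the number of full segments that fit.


Given: RWND = 16384 bytes, MSS = 1460 bytes
Full segments = floor(RWND / MSS)
Full segments = floor(16384 / 1460)
Full segments = floor(11.2219) = 11

11


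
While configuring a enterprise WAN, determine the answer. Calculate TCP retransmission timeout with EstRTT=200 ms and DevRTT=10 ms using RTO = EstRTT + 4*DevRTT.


Given: EstRTT = 200 ms, DevRTT = 10 ms
Timeout = EstRTT + 4 * DevRTT
4 * DevRTT = 4 * 10 = 40
Timeout = 200 + 40 = 240 ms

240


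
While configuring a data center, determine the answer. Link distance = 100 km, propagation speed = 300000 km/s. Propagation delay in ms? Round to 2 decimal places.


Given: distance = 100 km, speed = 300000 km/s
Delay = distance / speed = 100 / 300000 seconds
Delay in ms = 100 * 1000 / 300000
Delay = 0.3333 ms
Rounded to 2 dp = 0.33 ms

0.33


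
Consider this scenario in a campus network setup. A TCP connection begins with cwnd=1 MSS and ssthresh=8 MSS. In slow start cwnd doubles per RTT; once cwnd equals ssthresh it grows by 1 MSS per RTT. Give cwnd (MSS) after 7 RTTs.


RTT 0: cwnd = 1 MSS (initial)
RTT 1: cwnd = 2 MSS (slow start, doubled)
RTT 2: cwnd = 4 MSS (slow start, doubled)
RTT 3: cwnd = 8 MSS (slow start, doubled)
RTT 4: cwnd = 9 MSS (congestion avoidance, +1)
RTT 5: cwnd = 10 MSS (congestion avoidance, +1)
RTT 6: cwnd = 11 MSS (congestion avoidance, +1)
RTT 7: cwnd = 12 MSS (congestion avoidance, +1)

12


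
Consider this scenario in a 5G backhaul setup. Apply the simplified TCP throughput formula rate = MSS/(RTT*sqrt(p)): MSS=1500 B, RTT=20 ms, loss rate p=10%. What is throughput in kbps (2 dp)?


Given: MSS = 1500 bytes, RTT = 20 ms, loss = 10%
RTT in seconds = 20 / 1000 = 0.02
Loss rate = 10% = 0.1
sqrt(loss) = sqrt(0.1) = 0.316227766017
Throughput (bytes/s) = 1500 / (0.02 * 0.316227766017) = 237170.8245
Throughput (kbps) = 237170.8245 * 8 / 1000 = 1897.366596 -> 1897.37 kbps (2 dp)

1897.37


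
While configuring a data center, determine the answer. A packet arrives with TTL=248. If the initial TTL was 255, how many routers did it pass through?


Given: initial TTL = 255, received TTL = 248
Hops = initial TTL - received TTL
Hops = 255 - 248 = 7

7


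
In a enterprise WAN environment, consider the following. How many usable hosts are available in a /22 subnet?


Given: subnet mask /22
Host bits = 32 - 22 = 10
Total addresses = 2^10 = 1024
Usable hosts = 1024 - 2 (network + broadcast) = 1022

1022


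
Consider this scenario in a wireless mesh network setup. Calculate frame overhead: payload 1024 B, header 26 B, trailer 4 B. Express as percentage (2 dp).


Given: payload = 1024 B, header = 26 B, trailer = 4 B
Overhead bytes = header + trailer = 26 + 4 = 30
Total frame = payload + overhead = 1024 + 30 = 1054
Overhead % = 30 / 1054 * 100 = 2.8463% -> 2.85% (2 dp)

2.85


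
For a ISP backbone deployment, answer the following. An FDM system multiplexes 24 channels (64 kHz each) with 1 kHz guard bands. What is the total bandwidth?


Given: 24 channels, 64 kHz each, guard = 1 kHz
Channel bandwidth = 24 * 64 = 1536 kHz
Guard bands = 23 gaps * 1 kHz = 23 kHz
Total = 1536 + 23 = 1559 kHz

1559


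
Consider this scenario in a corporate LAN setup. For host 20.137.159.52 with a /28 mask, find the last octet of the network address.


Given: IP = 20.137.159.52, prefix = /28
Subnet mask = 255.255.255.240
Last octet of IP: 52
Last octet of mask: 240
Network last octet = 52 AND 240 = 48

48


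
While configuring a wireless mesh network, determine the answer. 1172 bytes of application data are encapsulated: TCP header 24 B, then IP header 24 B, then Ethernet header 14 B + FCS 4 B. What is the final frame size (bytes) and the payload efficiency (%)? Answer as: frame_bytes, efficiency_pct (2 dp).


TCP segment = 1172 + 24 = 1196 B
IP packet = 1196 + 24 = 1220 B
Ethernet frame = 1220 + 14 + 4 = 1238 B
Efficiency = app / frame = 1172 / 1238 = 0.946688 = 94.6688% -> 94.67% (2 dp)

1238, 94.67


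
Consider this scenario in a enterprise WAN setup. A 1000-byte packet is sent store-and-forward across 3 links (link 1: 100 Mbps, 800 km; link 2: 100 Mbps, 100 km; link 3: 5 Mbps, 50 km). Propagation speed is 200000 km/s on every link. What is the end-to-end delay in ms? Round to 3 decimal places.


Packet = 1000 bytes = 8000 bits. Store-and-forward: sum (t_trans + t_prop) per link.
Link 1: t_trans = 8000/(100*10^6) s = 0.0800 ms; t_prop = 800/200000 s = 4.0000 ms; subtotal = 4.0800 ms
Link 2: t_trans = 8000/(100*10^6) s = 0.0800 ms; t_prop = 100/200000 s = 0.5000 ms; subtotal = 0.5800 ms
Link 3: t_trans = 8000/(5*10^6) s = 1.6000 ms; t_prop = 50/200000 s = 0.2500 ms; subtotal = 1.8500 ms
End-to-end = 4.0800 + 0.5800 + 1.8500 = 6.5100 ms -> 6.510 ms (3 dp)

6.510


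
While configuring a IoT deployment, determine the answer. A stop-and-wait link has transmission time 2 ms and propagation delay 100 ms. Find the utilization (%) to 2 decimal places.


Given: Ttrans = 2 ms, Tprop = 100 ms
RTT = 2 * Tprop = 2 * 100 = 200 ms
U = Ttrans / (Ttrans + RTT)
U = 2 / (2 + 200)
U = 2 / 202 = 0.009901
U% = 0.99%

0.99


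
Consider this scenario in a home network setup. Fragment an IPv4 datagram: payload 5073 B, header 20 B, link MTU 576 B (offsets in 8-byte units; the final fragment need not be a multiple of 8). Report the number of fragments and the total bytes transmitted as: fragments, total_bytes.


Max data per non-final fragment = floor((MTU - header)/8)*8 = floor((576 - 20)/8)*8 = floor(556/8)*8 = 552 B
Final fragment needs no 8-byte alignment: it can carry up to MTU - header = 556 B
Non-final fragments needed = ceil((payload - 556) / 552) = ceil(4517/552) = ceil(8.1830) = 9
Number of fragments = 9 + 1 = 10
Fragment sizes (data): 9 * 552 B + 105 B (last, 105 <= 556 OK)
Total bytes sent = payload + n_frags * header = 5073 + 10*20 = 5073 + 200 = 5273 B

10, 5273


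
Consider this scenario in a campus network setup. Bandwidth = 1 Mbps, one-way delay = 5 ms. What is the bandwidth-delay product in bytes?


Given: bandwidth = 1 Mbps, delay = 5 ms
BDP in bits = 1 * 10^6 * 5 / 1000
BDP in bits = 5000
BDP in bytes = 5000 / 8 = 625

625


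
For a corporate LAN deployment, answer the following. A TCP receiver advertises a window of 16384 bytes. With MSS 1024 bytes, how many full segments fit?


Given: RWND = 16384 bytes, MSS = 1024 bytes
Full segments = floor(RWND / MSS)
Full segments = floor(16384 / 1024)
Full segments = floor(16.0) = 16

16


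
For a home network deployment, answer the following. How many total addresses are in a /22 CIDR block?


Given: CIDR prefix /22
Host bits = 32 - 22 = 10
Total addresses = 2^10 = 1024

1024


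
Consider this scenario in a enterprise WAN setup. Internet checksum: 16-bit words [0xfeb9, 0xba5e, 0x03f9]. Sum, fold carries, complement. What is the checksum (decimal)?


Given words: [0xfeb9, 0xba5e, 0x03f9]
Step 1: Sum all words
Raw sum = 65209 + 47710 + 1017 = 113936
Step 2: Fold carry: (48400 + 1) = 48401
One's complement = ~48401 & 0xFFFF = 17134

17134


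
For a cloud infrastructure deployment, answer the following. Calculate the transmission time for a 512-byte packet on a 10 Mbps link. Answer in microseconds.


Given: packet = 512 bytes, bandwidth = 10 Mbps
Packet in bits = 512 * 8 = 4096 bits
Bandwidth = 10 * 10^6 = 10000000 bps
Time = 4096 / 10000000 seconds
Time in us = 4096 * 10^6 / 10000000 = 409.6

409.6


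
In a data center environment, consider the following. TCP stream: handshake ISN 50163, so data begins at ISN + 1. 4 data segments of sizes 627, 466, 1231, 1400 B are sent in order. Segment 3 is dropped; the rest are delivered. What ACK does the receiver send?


SYN uses sequence number 50163; first data byte = ISN + 1 = 50164.
Segment 1: SEQ = 50164, len = 627 B, covers [50164, 50790]
Segment 2: SEQ = 50791, len = 466 B, covers [50791, 51256]
Segment 3: SEQ = 51257, len = 1231 B, covers [51257, 52487] [LOST]
Segment 4: SEQ = 52488, len = 1400 B, covers [52488, 53887]
In-order data received: bytes [50164, 51256] (segments 1..2).
Segment 3 missing -> gap begins at byte 51257; later segments buffered out of order.
Cumulative ACK = next expected in-order byte = 50164 + 627 + 466 = 51257

51257


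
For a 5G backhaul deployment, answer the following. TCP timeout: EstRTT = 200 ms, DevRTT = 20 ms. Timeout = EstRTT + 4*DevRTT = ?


Given: EstRTT = 200 ms, DevRTT = 20 ms
Timeout = EstRTT + 4 * DevRTT
4 * DevRTT = 4 * 20 = 80
Timeout = 200 + 80 = 280 ms

280


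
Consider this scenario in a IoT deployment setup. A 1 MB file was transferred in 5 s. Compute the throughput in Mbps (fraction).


Given: file = 1 MB, time = 5 s
File in Mb = 1 * 8 = 8 Mb
Throughput = 8 / 5 Mbps
Throughput = 8/5 Mbps

8/5


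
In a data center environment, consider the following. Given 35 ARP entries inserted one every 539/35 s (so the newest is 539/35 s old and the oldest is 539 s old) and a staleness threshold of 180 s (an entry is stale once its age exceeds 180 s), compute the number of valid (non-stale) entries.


Ages are k * 539/35 s for k = 1..35 (spacing = 15.4000 s).
Entry k is valid iff k * 539/35 <= 180 iff k <= 35 * 180 / 539 = 11.6883
n_valid = floor(11.6883) = 11
(n_stale = 35 - 11 = 24)

11


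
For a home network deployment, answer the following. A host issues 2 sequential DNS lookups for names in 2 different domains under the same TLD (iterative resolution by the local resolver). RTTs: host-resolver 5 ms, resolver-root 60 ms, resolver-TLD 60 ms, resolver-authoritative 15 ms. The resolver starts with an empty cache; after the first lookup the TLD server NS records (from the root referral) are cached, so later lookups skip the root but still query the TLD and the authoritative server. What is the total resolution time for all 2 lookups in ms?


Lookup 1 (cold cache): local + root + TLD + auth = 5 + 60 + 60 + 15 = 140 ms
Lookups 2..2 (TLD NS cached -> skip root; new domain -> still ask TLD and auth): local + TLD + auth = 5 + 60 + 15 = 80 ms each
Remaining 1 lookups: 1 * 80 = 80 ms
Total = 140 + 80 = 220 ms

220


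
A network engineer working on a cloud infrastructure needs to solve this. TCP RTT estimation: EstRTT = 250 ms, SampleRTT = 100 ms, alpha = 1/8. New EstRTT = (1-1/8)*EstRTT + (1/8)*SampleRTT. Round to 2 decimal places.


Given: EstRTT = 250 ms, SampleRTT = 100 ms, alpha = 1/8
New EstRTT = (1 - alpha) * EstRTT + alpha * SampleRTT
(7/8) * 250 = 218.75
(1/8) * 100 = 12.5
New EstRTT = 218.75 + 12.5 = 231.25 ms -> 231.25 ms (2 dp)

231.25


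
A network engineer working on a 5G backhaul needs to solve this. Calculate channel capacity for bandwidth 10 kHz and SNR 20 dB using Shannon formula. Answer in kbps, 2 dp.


Given: B = 10 kHz, SNR = 20 dB
SNR linear = 10^(20/10) = 100
1 + SNR = 101
log2(101) = 6.6582114828
C = 10 * 1000 * 6.6582114828 = 66582.1148 bps
C = 66.582115 kbps -> 66.58 kbps (2 dp)

66.58


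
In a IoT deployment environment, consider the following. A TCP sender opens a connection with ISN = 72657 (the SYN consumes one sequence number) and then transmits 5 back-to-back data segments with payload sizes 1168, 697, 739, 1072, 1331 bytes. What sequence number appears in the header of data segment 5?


The SYN occupies sequence number ISN = 72657, so the first data byte is ISN + 1 = 72658.
SEQ of data segment i = (ISN + 1) + sum of payload sizes of segments 1..i-1.
Segment 1: SEQ = 72658, payload = 1168 bytes
Segment 2: SEQ = 73826, payload = 697 bytes
Segment 3: SEQ = 74523, payload = 739 bytes
Segment 4: SEQ = 75262, payload = 1072 bytes
Segment 5: SEQ = 76334, payload = 1331 bytes
SEQ of segment 5 = 72658 + 1168 + 697 + 739 + 1072 = 76334

76334


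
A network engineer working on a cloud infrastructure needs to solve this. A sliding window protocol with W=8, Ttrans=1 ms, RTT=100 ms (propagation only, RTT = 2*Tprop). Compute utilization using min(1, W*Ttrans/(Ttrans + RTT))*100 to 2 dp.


Given: W = 8, Ttrans = 1 ms, RTT = 100 ms (= 2 * Tprop, Tprop = 50 ms)
Cycle time = Ttrans + RTT = 1 + 100 = 101 ms (first packet sent until its ACK returns)
W * Ttrans = 8 * 1 = 8 ms of sending per cycle
W * Ttrans / (Ttrans + RTT) = 8 / 101 = 0.079208
U = min(1, 0.079208) = 0.079208
U% = 7.92%

7.92


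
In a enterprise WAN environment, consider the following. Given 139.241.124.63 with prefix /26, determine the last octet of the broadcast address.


Given: IP = 139.241.124.63, prefix = /26
Host bits = 32 - 26 = 6
Network last octet = 63 AND mask = 0
Host part size = 2^6 - 1 = 63
Broadcast last octet = 0 OR 63 = 63

63


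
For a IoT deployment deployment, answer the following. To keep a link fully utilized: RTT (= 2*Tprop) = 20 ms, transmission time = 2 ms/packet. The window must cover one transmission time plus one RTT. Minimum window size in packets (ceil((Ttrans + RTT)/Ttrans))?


Given: Ttrans = 2 ms, RTT = 20 ms (= 2 * Tprop, Tprop = 10 ms)
Time until first ACK returns = Ttrans + RTT = 2 + 20 = 22 ms
Need W * Ttrans >= Ttrans + RTT  ->  W >= (Ttrans + RTT) / Ttrans
(Ttrans + RTT) / Ttrans = 22 / 2 = 11
W_min = ceil(11) = 11

11


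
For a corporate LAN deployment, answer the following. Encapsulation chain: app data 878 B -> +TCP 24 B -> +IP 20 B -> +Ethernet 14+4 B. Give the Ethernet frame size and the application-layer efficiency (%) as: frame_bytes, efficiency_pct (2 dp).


TCP segment = 878 + 24 = 902 B
IP packet = 902 + 20 = 922 B
Ethernet frame = 922 + 14 + 4 = 940 B
Efficiency = app / frame = 878 / 940 = 0.934043 = 93.4043% -> 93.40% (2 dp)

940, 93.40


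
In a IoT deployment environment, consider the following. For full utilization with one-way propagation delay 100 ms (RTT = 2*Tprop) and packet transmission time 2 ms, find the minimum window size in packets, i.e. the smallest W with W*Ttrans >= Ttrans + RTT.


Given: Ttrans = 2 ms, RTT = 200 ms (= 2 * Tprop, Tprop = 100 ms)
Time until first ACK returns = Ttrans + RTT = 2 + 200 = 202 ms
Need W * Ttrans >= Ttrans + RTT  ->  W >= (Ttrans + RTT) / Ttrans
(Ttrans + RTT) / Ttrans = 202 / 2 = 101
W_min = ceil(101) = 101

101


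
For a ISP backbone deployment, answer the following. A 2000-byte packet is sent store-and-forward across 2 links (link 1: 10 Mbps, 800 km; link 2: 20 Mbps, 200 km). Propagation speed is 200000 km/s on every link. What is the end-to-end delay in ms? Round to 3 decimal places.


Packet = 2000 bytes = 16000 bits. Store-and-forward: sum (t_trans + t_prop) per link.
Link 1: t_trans = 16000/(10*10^6) s = 1.6000 ms; t_prop = 800/200000 s = 4.0000 ms; subtotal = 5.6000 ms
Link 2: t_trans = 16000/(20*10^6) s = 0.8000 ms; t_prop = 200/200000 s = 1.0000 ms; subtotal = 1.8000 ms
End-to-end = 5.6000 + 1.8000 = 7.4000 ms -> 7.400 ms (3 dp)

7.400


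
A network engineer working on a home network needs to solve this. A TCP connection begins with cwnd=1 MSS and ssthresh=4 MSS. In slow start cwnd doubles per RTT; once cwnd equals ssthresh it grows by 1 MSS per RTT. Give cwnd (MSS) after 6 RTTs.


RTT 0: cwnd = 1 MSS (initial)
RTT 1: cwnd = 2 MSS (slow start, doubled)
RTT 2: cwnd = 4 MSS (slow start, doubled)
RTT 3: cwnd = 5 MSS (congestion avoidance, +1)
RTT 4: cwnd = 6 MSS (congestion avoidance, +1)
RTT 5: cwnd = 7 MSS (congestion avoidance, +1)
RTT 6: cwnd = 8 MSS (congestion avoidance, +1)

8


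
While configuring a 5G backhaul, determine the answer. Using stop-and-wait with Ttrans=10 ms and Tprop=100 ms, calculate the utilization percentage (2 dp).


Given: Ttrans = 10 ms, Tprop = 100 ms
RTT = 2 * Tprop = 2 * 100 = 200 ms
U = Ttrans / (Ttrans + RTT)
U = 10 / (10 + 200)
U = 10 / 210 = 0.047619
U% = 4.76%

4.76


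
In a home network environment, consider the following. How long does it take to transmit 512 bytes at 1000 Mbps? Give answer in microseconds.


Given: packet = 512 bytes, bandwidth = 1000 Mbps
Packet in bits = 512 * 8 = 4096 bits
Bandwidth = 1000 * 10^6 = 1000000000 bps
Time = 4096 / 1000000000 seconds
Time in us = 4096 * 10^6 / 1000000000 = 4.096

4.096


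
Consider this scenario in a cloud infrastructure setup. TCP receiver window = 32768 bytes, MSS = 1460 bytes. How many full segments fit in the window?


Given: RWND = 32768 bytes, MSS = 1460 bytes
Full segments = floor(RWND / MSS)
Full segments = floor(32768 / 1460)
Full segments = floor(22.4438) = 22

22


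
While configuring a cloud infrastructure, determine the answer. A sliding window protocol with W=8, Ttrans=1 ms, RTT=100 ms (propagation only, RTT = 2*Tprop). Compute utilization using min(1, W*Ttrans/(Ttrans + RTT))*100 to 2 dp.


Given: W = 8, Ttrans = 1 ms, RTT = 100 ms (= 2 * Tprop, Tprop = 50 ms)
Cycle time = Ttrans + RTT = 1 + 100 = 101 ms (first packet sent until its ACK returns)
W * Ttrans = 8 * 1 = 8 ms of sending per cycle
W * Ttrans / (Ttrans + RTT) = 8 / 101 = 0.079208
U = min(1, 0.079208) = 0.079208
U% = 7.92%

7.92


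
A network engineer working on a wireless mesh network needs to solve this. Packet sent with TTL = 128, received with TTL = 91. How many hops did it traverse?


Given: initial TTL = 128, received TTL = 91
Hops = initial TTL - received TTL
Hops = 128 - 91 = 37

37


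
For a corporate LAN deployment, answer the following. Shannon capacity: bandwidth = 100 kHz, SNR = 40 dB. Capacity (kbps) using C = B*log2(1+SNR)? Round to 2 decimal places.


Given: B = 100 kHz, SNR = 40 dB
SNR linear = 10^(40/10) = 10000
1 + SNR = 10001
log2(10001) = 13.2878566418
C = 100 * 1000 * 13.2878566418 = 1328785.6642 bps
C = 1328.785664 kbps -> 1328.79 kbps (2 dp)

1328.79


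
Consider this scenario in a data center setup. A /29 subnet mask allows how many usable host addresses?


Given: subnet mask /29
Host bits = 32 - 29 = 3
Total addresses = 2^3 = 8
Usable hosts = 8 - 2 (network + broadcast) = 6

6


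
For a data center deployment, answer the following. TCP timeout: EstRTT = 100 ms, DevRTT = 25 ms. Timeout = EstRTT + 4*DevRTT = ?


Given: EstRTT = 100 ms, DevRTT = 25 ms
Timeout = EstRTT + 4 * DevRTT
4 * DevRTT = 4 * 25 = 100
Timeout = 100 + 100 = 200 ms

200


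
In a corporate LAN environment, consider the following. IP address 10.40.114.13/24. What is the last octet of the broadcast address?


Given: IP = 10.40.114.13, prefix = /24
Host bits = 32 - 24 = 8
Network last octet = 13 AND mask = 0
Host part size = 2^8 - 1 = 255
Broadcast last octet = 0 OR 255 = 255

255


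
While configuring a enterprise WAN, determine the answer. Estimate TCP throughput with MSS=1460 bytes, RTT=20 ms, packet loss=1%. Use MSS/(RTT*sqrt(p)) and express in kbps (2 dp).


Given: MSS = 1460 bytes, RTT = 20 ms, loss = 1%
RTT in seconds = 20 / 1000 = 0.02
Loss rate = 1% = 0.01
sqrt(loss) = sqrt(0.01) = 0.1
Throughput (bytes/s) = 1460 / (0.02 * 0.1) = 730000.0000
Throughput (kbps) = 730000.0000 * 8 / 1000 = 5840.000000 -> 5840.00 kbps (2 dp)

5840.00


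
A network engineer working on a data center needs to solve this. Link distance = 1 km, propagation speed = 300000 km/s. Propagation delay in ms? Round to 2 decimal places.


Given: distance = 1 km, speed = 300000 km/s
Delay = distance / speed = 1 / 300000 seconds
Delay in ms = 1 * 1000 / 300000
Delay = 0.0033 ms
Rounded to 2 dp = 0.00 ms

0.00


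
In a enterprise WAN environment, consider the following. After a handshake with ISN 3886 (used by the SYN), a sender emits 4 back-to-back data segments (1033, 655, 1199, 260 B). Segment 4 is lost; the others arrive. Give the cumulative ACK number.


SYN uses sequence number 3886; first data byte = ISN + 1 = 3887.
Segment 1: SEQ = 3887, len = 1033 B, covers [3887, 4919]
Segment 2: SEQ = 4920, len = 655 B, covers [4920, 5574]
Segment 3: SEQ = 5575, len = 1199 B, covers [5575, 6773]
Segment 4: SEQ = 6774, len = 260 B, covers [6774, 7033] [LOST]
In-order data received: bytes [3887, 6773] (segments 1..3).
Segment 4 missing -> gap begins at byte 6774.
Cumulative ACK = next expected in-order byte = 3887 + 1033 + 655 + 1199 = 6774

6774


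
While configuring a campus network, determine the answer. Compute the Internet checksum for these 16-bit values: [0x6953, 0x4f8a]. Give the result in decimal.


Given words: [0x6953, 0x4f8a]
Step 1: Sum all words
Raw sum = 26963 + 20362 = 47325
One's complement = ~47325 & 0xFFFF = 18210

18210


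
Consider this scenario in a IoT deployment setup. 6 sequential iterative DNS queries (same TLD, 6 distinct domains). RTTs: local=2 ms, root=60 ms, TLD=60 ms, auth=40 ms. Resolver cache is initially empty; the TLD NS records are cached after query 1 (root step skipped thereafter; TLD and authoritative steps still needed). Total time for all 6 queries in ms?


Lookup 1 (cold cache): local + root + TLD + auth = 2 + 60 + 60 + 40 = 162 ms
Lookups 2..6 (TLD NS cached -> skip root; new domain -> still ask TLD and auth): local + TLD + auth = 2 + 60 + 40 = 102 ms each
Remaining 5 lookups: 5 * 102 = 510 ms
Total = 162 + 510 = 672 ms

672


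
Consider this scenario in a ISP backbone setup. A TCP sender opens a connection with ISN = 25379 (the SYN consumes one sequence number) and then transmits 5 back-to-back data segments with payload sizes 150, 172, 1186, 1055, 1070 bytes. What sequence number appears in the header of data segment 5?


The SYN occupies sequence number ISN = 25379, so the first data byte is ISN + 1 = 25380.
SEQ of data segment i = (ISN + 1) + sum of payload sizes of segments 1..i-1.
Segment 1: SEQ = 25380, payload = 150 bytes
Segment 2: SEQ = 25530, payload = 172 bytes
Segment 3: SEQ = 25702, payload = 1186 bytes
Segment 4: SEQ = 26888, payload = 1055 bytes
Segment 5: SEQ = 27943, payload = 1070 bytes
SEQ of segment 5 = 25380 + 150 + 172 + 1186 + 1055 = 27943

27943


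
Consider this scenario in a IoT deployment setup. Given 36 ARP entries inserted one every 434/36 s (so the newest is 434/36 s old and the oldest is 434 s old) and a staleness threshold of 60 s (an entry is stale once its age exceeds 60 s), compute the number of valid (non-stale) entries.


Ages are k * 434/36 s for k = 1..36 (spacing = 12.0556 s).
Entry k is valid iff k * 434/36 <= 60 iff k <= 36 * 60 / 434 = 4.9770
n_valid = floor(4.9770) = 4
(n_stale = 36 - 4 = 32)

4


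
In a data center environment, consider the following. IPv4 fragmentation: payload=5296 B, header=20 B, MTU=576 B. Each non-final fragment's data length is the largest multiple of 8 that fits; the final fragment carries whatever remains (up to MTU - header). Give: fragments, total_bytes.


Max data per non-final fragment = floor((MTU - header)/8)*8 = floor((576 - 20)/8)*8 = floor(556/8)*8 = 552 B
Final fragment needs no 8-byte alignment: it can carry up to MTU - header = 556 B
Non-final fragments needed = ceil((payload - 556) / 552) = ceil(4740/552) = ceil(8.5870) = 9
Number of fragments = 9 + 1 = 10
Fragment sizes (data): 9 * 552 B + 328 B (last, 328 <= 556 OK)
Total bytes sent = payload + n_frags * header = 5296 + 10*20 = 5296 + 200 = 5496 B

10, 5496


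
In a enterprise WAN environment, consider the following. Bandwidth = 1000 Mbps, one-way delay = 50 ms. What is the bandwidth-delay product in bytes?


Given: bandwidth = 1000 Mbps, delay = 50 ms
BDP in bits = 1000 * 10^6 * 50 / 1000
BDP in bits = 50000000
BDP in bytes = 50000000 / 8 = 6250000

6250000


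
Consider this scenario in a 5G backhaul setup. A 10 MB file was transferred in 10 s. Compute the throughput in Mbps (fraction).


Given: file = 10 MB, time = 10 s
File in Mb = 10 * 8 = 80 Mb
Throughput = 80 / 10 Mbps
Throughput = 8 Mbps

8


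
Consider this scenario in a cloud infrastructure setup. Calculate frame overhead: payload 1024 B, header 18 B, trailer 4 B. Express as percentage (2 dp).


Given: payload = 1024 B, header = 18 B, trailer = 4 B
Overhead bytes = header + trailer = 18 + 4 = 22
Total frame = payload + overhead = 1024 + 22 = 1046
Overhead % = 22 / 1046 * 100 = 2.1033% -> 2.10% (2 dp)

2.10


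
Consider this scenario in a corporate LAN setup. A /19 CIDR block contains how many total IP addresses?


Given: CIDR prefix /19
Host bits = 32 - 19 = 13
Total addresses = 2^13 = 8192

8192


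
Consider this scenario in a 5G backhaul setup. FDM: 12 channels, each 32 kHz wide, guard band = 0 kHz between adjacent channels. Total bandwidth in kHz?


Given: 12 channels, 32 kHz each, guard = 0 kHz
Channel bandwidth = 12 * 32 = 384 kHz
Guard bands = 11 gaps * 0 kHz = 0 kHz
Total = 384 + 0 = 384 kHz

384


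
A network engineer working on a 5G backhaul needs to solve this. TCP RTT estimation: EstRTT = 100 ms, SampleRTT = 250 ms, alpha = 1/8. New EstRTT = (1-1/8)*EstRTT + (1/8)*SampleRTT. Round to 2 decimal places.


Given: EstRTT = 100 ms, SampleRTT = 250 ms, alpha = 1/8
New EstRTT = (1 - alpha) * EstRTT + alpha * SampleRTT
(7/8) * 100 = 87.5
(1/8) * 250 = 31.25
New EstRTT = 87.5 + 31.25 = 118.75 ms -> 118.75 ms (2 dp)

118.75


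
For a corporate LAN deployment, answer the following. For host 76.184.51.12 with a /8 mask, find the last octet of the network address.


Given: IP = 76.184.51.12, prefix = /8
Subnet mask = 255.0.0.0
Last octet of IP: 12
Last octet of mask: 0
Network last octet = 12 AND 0 = 0

0


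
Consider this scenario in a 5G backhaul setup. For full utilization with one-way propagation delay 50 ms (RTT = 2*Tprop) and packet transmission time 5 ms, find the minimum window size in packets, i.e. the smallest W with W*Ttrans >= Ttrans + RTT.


Given: Ttrans = 5 ms, RTT = 100 ms (= 2 * Tprop, Tprop = 50 ms)
Time until first ACK returns = Ttrans + RTT = 5 + 100 = 105 ms
Need W * Ttrans >= Ttrans + RTT  ->  W >= (Ttrans + RTT) / Ttrans
(Ttrans + RTT) / Ttrans = 105 / 5 = 21
W_min = ceil(21) = 21

21


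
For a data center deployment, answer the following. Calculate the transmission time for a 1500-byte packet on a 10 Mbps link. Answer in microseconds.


Given: packet = 1500 bytes, bandwidth = 10 Mbps
Packet in bits = 1500 * 8 = 12000 bits
Bandwidth = 10 * 10^6 = 10000000 bps
Time = 12000 / 10000000 seconds
Time in us = 12000 * 10^6 / 10000000 = 1200

1200


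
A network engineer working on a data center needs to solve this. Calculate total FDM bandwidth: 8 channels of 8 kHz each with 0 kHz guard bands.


Given: 8 channels, 8 kHz each, guard = 0 kHz
Channel bandwidth = 8 * 8 = 64 kHz
Guard bands = 7 gaps * 0 kHz = 0 kHz
Total = 64 + 0 = 64 kHz

64


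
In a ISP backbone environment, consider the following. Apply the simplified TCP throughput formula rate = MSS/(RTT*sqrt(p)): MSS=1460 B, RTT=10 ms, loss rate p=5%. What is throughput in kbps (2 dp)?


Given: MSS = 1460 bytes, RTT = 10 ms, loss = 5%
RTT in seconds = 10 / 1000 = 0.01
Loss rate = 5% = 0.05
sqrt(loss) = sqrt(0.05) = 0.223606797750
Throughput (bytes/s) = 1460 / (0.01 * 0.223606797750) = 652931.8494
Throughput (kbps) = 652931.8494 * 8 / 1000 = 5223.454795 -> 5223.45 kbps (2 dp)

5223.45


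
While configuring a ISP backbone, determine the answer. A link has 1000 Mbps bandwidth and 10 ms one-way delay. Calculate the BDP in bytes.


Given: bandwidth = 1000 Mbps, delay = 10 ms
BDP in bits = 1000 * 10^6 * 10 / 1000
BDP in bits = 10000000
BDP in bytes = 10000000 / 8 = 1250000

1250000


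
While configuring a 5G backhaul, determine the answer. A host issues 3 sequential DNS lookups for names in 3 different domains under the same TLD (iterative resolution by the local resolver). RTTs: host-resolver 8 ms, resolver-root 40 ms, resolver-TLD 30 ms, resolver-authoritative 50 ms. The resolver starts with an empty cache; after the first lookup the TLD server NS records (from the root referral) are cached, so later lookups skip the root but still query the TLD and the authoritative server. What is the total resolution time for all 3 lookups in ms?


Lookup 1 (cold cache): local + root + TLD + auth = 8 + 40 + 30 + 50 = 128 ms
Lookups 2..3 (TLD NS cached -> skip root; new domain -> still ask TLD and auth): local + TLD + auth = 8 + 30 + 50 = 88 ms each
Remaining 2 lookups: 2 * 88 = 176 ms
Total = 128 + 176 = 304 ms

304


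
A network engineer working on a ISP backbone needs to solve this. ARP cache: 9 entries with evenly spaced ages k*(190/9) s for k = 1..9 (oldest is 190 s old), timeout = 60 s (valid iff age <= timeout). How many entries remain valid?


Ages are k * 190/9 s for k = 1..9 (spacing = 21.1111 s).
Entry k is valid iff k * 190/9 <= 60 iff k <= 9 * 60 / 190 = 2.8421
n_valid = floor(2.8421) = 2
(n_stale = 9 - 2 = 7)

2


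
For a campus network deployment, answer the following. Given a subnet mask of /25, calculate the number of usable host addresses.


Given: subnet mask /25
Host bits = 32 - 25 = 7
Total addresses = 2^7 = 128
Usable hosts = 128 - 2 (network + broadcast) = 126

126


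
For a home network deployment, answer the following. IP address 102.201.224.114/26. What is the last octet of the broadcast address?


Given: IP = 102.201.224.114, prefix = /26
Host bits = 32 - 26 = 6
Network last octet = 114 AND mask = 64
Host part size = 2^6 - 1 = 63
Broadcast last octet = 64 OR 63 = 127

127


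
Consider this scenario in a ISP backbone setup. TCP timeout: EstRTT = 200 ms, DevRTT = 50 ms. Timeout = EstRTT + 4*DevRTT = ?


Given: EstRTT = 200 ms, DevRTT = 50 ms
Timeout = EstRTT + 4 * DevRTT
4 * DevRTT = 4 * 50 = 200
Timeout = 200 + 200 = 400 ms

400


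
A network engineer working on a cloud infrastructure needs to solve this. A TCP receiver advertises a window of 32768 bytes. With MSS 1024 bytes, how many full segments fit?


Given: RWND = 32768 bytes, MSS = 1024 bytes
Full segments = floor(RWND / MSS)
Full segments = floor(32768 / 1024)
Full segments = floor(32.0) = 32

32


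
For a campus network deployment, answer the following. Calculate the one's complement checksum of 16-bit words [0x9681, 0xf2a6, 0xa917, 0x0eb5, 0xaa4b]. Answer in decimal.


Given words: [0x9681, 0xf2a6, 0xa917, 0x0eb5, 0xaa4b]
Step 1: Sum all words
Raw sum = 38529 + 62118 + 43287 + 3765 + 43595 = 191294
Step 2: Fold carry: (60222 + 2) = 60224
One's complement = ~60224 & 0xFFFF = 5311

5311


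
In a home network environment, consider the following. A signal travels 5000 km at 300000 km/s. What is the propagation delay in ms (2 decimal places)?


Given: distance = 5000 km, speed = 300000 km/s
Delay = distance / speed = 5000 / 300000 seconds
Delay in ms = 5000 * 1000 / 300000
Delay = 16.6667 ms
Rounded to 2 dp = 16.67 ms

16.67


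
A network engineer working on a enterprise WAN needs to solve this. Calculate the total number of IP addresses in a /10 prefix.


Given: CIDR prefix /10
Host bits = 32 - 10 = 22
Total addresses = 2^22 = 4194304

4194304


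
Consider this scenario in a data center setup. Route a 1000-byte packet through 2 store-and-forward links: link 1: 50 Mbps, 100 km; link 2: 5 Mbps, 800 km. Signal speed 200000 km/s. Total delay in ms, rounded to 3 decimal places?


Packet = 1000 bytes = 8000 bits. Store-and-forward: sum (t_trans + t_prop) per link.
Link 1: t_trans = 8000/(50*10^6) s = 0.1600 ms; t_prop = 100/200000 s = 0.5000 ms; subtotal = 0.6600 ms
Link 2: t_trans = 8000/(5*10^6) s = 1.6000 ms; t_prop = 800/200000 s = 4.0000 ms; subtotal = 5.6000 ms
End-to-end = 0.6600 + 5.6000 = 6.2600 ms -> 6.260 ms (3 dp)

6.260


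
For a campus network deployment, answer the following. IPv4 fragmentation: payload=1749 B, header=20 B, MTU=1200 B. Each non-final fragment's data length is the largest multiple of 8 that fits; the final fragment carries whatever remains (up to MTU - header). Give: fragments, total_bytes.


Max data per non-final fragment = floor((MTU - header)/8)*8 = floor((1200 - 20)/8)*8 = floor(1180/8)*8 = 1176 B
Final fragment needs no 8-byte alignment: it can carry up to MTU - header = 1180 B
Non-final fragments needed = ceil((payload - 1180) / 1176) = ceil(569/1176) = ceil(0.4838) = 1
Number of fragments = 1 + 1 = 2
Fragment sizes (data): 1 * 1176 B + 573 B (last, 573 <= 1180 OK)
Total bytes sent = payload + n_frags * header = 1749 + 2*20 = 1749 + 40 = 1789 B

2, 1789


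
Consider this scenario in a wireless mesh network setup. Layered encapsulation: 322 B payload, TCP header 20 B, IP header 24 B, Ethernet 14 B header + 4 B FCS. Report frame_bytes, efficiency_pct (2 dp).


TCP segment = 322 + 20 = 342 B
IP packet = 342 + 24 = 366 B
Ethernet frame = 366 + 14 + 4 = 384 B
Efficiency = app / frame = 322 / 384 = 0.838542 = 83.8542% -> 83.85% (2 dp)

384, 83.85


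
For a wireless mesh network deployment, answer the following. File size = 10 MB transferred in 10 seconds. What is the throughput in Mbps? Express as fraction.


Given: file = 10 MB, time = 10 s
File in Mb = 10 * 8 = 80 Mb
Throughput = 80 / 10 Mbps
Throughput = 8 Mbps

8


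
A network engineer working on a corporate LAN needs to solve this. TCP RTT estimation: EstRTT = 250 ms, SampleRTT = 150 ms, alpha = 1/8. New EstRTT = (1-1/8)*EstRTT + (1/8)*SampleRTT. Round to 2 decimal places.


Given: EstRTT = 250 ms, SampleRTT = 150 ms, alpha = 1/8
New EstRTT = (1 - alpha) * EstRTT + alpha * SampleRTT
(7/8) * 250 = 218.75
(1/8) * 150 = 18.75
New EstRTT = 218.75 + 18.75 = 237.5 ms -> 237.50 ms (2 dp)

237.50


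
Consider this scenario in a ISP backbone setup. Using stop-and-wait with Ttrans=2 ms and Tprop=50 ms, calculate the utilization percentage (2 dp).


Given: Ttrans = 2 ms, Tprop = 50 ms
RTT = 2 * Tprop = 2 * 50 = 100 ms
U = Ttrans / (Ttrans + RTT)
U = 2 / (2 + 100)
U = 2 / 102 = 0.019608
U% = 1.96%

1.96


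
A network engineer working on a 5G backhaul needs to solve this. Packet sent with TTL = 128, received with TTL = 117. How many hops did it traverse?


Given: initial TTL = 128, received TTL = 117
Hops = initial TTL - received TTL
Hops = 128 - 117 = 11

11


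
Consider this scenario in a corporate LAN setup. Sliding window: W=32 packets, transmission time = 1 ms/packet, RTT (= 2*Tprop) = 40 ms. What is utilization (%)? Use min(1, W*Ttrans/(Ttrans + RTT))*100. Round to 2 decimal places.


Given: W = 32, Ttrans = 1 ms, RTT = 40 ms (= 2 * Tprop, Tprop = 20 ms)
Cycle time = Ttrans + RTT = 1 + 40 = 41 ms (first packet sent until its ACK returns)
W * Ttrans = 32 * 1 = 32 ms of sending per cycle
W * Ttrans / (Ttrans + RTT) = 32 / 41 = 0.780488
U = min(1, 0.780488) = 0.780488
U% = 78.05%

78.05


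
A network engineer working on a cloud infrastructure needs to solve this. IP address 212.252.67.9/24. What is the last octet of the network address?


Given: IP = 212.252.67.9, prefix = /24
Subnet mask = 255.255.255.0
Last octet of IP: 9
Last octet of mask: 0
Network last octet = 9 AND 0 = 0

0
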